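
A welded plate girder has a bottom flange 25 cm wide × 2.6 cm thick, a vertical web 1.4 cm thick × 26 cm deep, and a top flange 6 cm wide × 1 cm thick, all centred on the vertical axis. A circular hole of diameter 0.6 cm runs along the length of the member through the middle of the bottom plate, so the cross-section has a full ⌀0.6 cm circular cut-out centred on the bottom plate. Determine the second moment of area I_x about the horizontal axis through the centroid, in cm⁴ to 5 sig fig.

Decompose the section into non-overlapping parts with the origin at the bottom-left of its bounding rectangle.
Bottom plate: 25 × 2.6, A = 65 cm², y = 1.3 cm, Ī = 36.61667 cm⁴.
Web plate: 1.4 × 26, A = 36.4 cm², y = 15.6 cm, Ī = 2050.533 cm⁴.
Top plate: 6 × 1, A = 6 cm², y = 29.1 cm, Ī = 0.5 cm⁴.
Hole (subtracted): ⌀0.6, A = 0.2827433 cm², y = 1.3 cm, Ī = 0.006361725 cm⁴.
Centroid: ȳ = ΣA·y / ΣA = 7.71652 cm.
Transfer each piece to the horizontal axis through the centroid using Ī + A·d² with d = y − 7.71652:
  bottom plate: d = -6.41652 cm → contributes +2712.779 cm⁴
  web plate: d = 7.88348 cm → contributes +4312.766 cm⁴
  top plate: d = 21.38348 cm → contributes +2744.019 cm⁴
  hole: d = -6.41652 cm → contributes −11.64739 cm⁴
Total I = 9757.917 cm⁴.

I_x ≈ 9757.9 cm⁴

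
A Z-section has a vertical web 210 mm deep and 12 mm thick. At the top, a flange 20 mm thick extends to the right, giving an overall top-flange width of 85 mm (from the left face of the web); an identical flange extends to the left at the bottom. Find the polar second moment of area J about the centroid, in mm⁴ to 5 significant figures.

J ≈ 4.2313 × 10⁷ mm⁴

Treat the section as a set of non-overlapping primitives; coordinates are from the bounding-box lower-left.
Web: 12 × 210, A = 2 520 mm², y = 105 mm, Ī = 9 261 000 mm⁴.
Top flange (beyond web): 73 × 20, A = 1 460 mm², y = 200 mm, Ī = 48666.67 mm⁴.
Bottom flange (beyond web): 73 × 20, A = 1 460 mm², y = 10 mm, Ī = 48666.67 mm⁴.
Centroid: ȳ = ΣA·y / ΣA = 105 mm.
Transfer each piece to the centroidal x-axis using Ī + A·d² with d = y − 105:
  web: d = 0 mm → contributes +9 261 000 mm⁴
  top flange (beyond web): d = 95 mm → contributes +13 225 167 mm⁴
  bottom flange (beyond web): d = -95 mm → contributes +13 225 167 mm⁴
Total I = 35 711 333 mm⁴.
For the y-axis: x̄ = 79 mm.
Repeating about the centroidal y-axis gives I_y = 6 601 213 mm⁴.
Polar second moment: J = I_x + I_y = 42 312 547 mm⁴.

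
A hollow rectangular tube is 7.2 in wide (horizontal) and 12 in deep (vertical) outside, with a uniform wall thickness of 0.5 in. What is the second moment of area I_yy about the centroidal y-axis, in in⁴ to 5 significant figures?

Split into non-overlapping primitives; take the origin at the lower-left of the bounding box.
Outer rectangle: 7.2 × 12, A = 86.4 in², x = 3.6 in, Ī = 373.248 in⁴.
Inner void (subtracted): 6.2 × 11, A = 68.2 in², x = 3.6 in, Ī = 218.4673 in⁴.
By symmetry the centroid is at mid-width, x̄ = 3.6 in.
All pieces are centred on the centroidal y-axis, so I = ΣĪ (holes subtracted) = 154.7807 in⁴.

I_yy ≈ 154.78 in⁴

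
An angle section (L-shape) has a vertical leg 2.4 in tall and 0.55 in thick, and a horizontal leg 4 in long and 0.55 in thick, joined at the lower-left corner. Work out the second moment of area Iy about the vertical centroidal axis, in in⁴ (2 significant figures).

Iy ≈ 5.0 in⁴

Decompose the section into non-overlapping parts with the origin at the bottom-left of its bounding rectangle.
Vertical leg: 0.55 × 2.4, A = 1.32 in², x = 0.275 in, Ī = 0.03328 in⁴.
Horizontal leg (remainder): 3.45 × 0.55, A = 1.898 in², x = 2.275 in, Ī = 1.882 in⁴.
Centroid: x̄ = ΣA·x / ΣA = 1.454 in.
Transfer each piece to the vertical centroidal axis using Ī + A·d² with d = x − 1.454:
  vertical leg: d = -1.179 in → contributes +1.87 in⁴
  horizontal leg (remainder): d = 0.8205 in → contributes +3.16 in⁴
Total I = 5.029 in⁴.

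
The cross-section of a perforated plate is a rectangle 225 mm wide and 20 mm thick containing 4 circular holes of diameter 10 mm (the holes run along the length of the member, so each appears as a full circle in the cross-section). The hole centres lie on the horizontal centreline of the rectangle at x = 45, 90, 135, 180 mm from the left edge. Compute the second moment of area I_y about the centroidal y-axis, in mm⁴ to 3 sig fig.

Decompose the section into non-overlapping parts with the origin at the bottom-left of its bounding rectangle.
Plate: 225 × 20, A = 4 500 mm², x = 112.5 mm, Ī = 18 984 375 mm⁴.
Hole 1 (subtracted): ⌀10, A = 78.54 mm², x = 45 mm, Ī = 490.87 mm⁴.
Hole 2 (subtracted): ⌀10, A = 78.54 mm², x = 90 mm, Ī = 490.87 mm⁴.
Hole 3 (subtracted): ⌀10, A = 78.54 mm², x = 135 mm, Ī = 490.87 mm⁴.
Hole 4 (subtracted): ⌀10, A = 78.54 mm², x = 180 mm, Ī = 490.87 mm⁴.
By symmetry the centroid is at mid-width, x̄ = 112.5 mm.
Transfer each piece to the centroidal y-axis using Ī + A·d² with d = x − 112.5:
  plate: d = 0 mm → contributes +18 984 375 mm⁴
  hole 1: d = -67.5 mm → contributes −358 338 mm⁴
  hole 2: d = -22.5 mm → contributes −40 252 mm⁴
  hole 3: d = 22.5 mm → contributes −40 252 mm⁴
  hole 4: d = 67.5 mm → contributes −358 338 mm⁴
Total I = 18 187 196 mm⁴.

I_y ≈ 1.82 × 10⁷ mm⁴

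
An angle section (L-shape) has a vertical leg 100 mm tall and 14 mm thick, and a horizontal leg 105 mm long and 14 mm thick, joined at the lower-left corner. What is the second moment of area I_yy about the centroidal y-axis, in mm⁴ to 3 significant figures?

I_yy ≈ 2.74 × 10⁶ mm⁴

Break the section into simple shapes (no overlaps), measuring from the bottom-left corner of the bounding box.
Vertical leg: 14 × 100, A = 1 400 mm², x = 7 mm, Ī = 22 867 mm⁴.
Horizontal leg (remainder): 91 × 14, A = 1 274 mm², x = 59.5 mm, Ī = 879 166 mm⁴.
Centroid: x̄ = ΣA·x / ΣA = 32.013 mm.
Transfer each piece to the centroidal y-axis using Ī + A·d² with d = x − 32.013:
  vertical leg: d = -25.013 mm → contributes +898 783 mm⁴
  horizontal leg (remainder): d = 27.487 mm → contributes +1 841 712 mm⁴
Total I = 2 740 495 mm⁴.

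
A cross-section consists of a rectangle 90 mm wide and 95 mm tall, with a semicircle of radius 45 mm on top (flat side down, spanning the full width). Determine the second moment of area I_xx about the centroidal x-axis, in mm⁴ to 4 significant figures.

I_xx ≈ 1.716 × 10⁷ mm⁴

Treat the section as a set of non-overlapping primitives; coordinates are from the bounding-box lower-left.
Rectangular body: 90 × 95, A = 8 550 mm², y = 47.5 mm, Ī = 6 430 313 mm⁴.
Semicircular cap: semicircle r = 45, A = 3180.86 mm², y = 114.099 mm, Ī = 450 072 mm⁴.
Centroid: ȳ = ΣA·y / ΣA = 65.5584 mm.
Transfer each piece to the centroidal x-axis using Ī + A·d² with d = y − 65.5584:
  rectangular body: d = -18.0584 mm → contributes +9 218 527 mm⁴
  semicircular cap: d = 48.5402 mm → contributes +7 944 653 mm⁴
Total I = 17 163 180 mm⁴.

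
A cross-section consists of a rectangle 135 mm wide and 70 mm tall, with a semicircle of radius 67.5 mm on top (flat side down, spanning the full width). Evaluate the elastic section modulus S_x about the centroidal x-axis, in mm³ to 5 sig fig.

S_x ≈ 3.0152 × 10⁵ mm³

Decompose the section into non-overlapping parts with the origin at the bottom-left of its bounding rectangle.
Rectangular body: 135 × 70, A = 9 450 mm², y = 35 mm, Ī = 3 858 750 mm⁴.
Semicircular cap: semicircle r = 67.5, A = 7156.941 mm², y = 98.64789 mm, Ī = 2 278 490 mm⁴.
Centroid: ȳ = ΣA·y / ΣA = 62.42975 mm.
Transfer each piece to the centroidal x-axis using Ī + A·d² with d = y − 62.42975:
  rectangular body: d = -27.42975 mm → contributes +10 968 845 mm⁴
  semicircular cap: d = 36.21814 mm → contributes +11 666 635 mm⁴
Total I = 22 635 480 mm⁴.
Extreme fibre distance c = 75.07025 mm; S = I/c = 301 524 mm³.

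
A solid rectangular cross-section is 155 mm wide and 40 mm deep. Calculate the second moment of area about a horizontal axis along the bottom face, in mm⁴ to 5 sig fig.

I_base ≈ 3.3067 × 10⁶ mm⁴

The section: 155 × 40, A = 6 200 mm², y = 20 mm, Ī = 826666.7 mm⁴.
Transfer it to a horizontal axis along the bottom face using Ī + A·d² with d = y − 0:
  the section: d = 20 mm → contributes +3 306 667 mm⁴
Total I = 3 306 667 mm⁴.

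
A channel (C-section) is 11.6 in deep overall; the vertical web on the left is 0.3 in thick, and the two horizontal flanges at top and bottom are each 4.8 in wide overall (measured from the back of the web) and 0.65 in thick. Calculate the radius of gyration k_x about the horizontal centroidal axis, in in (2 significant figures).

Split into non-overlapping primitives; take the origin at the lower-left of the bounding box.
Web: 0.3 × 11.6, A = 3.48 in², y = 5.8 in, Ī = 39.02 in⁴.
Top flange (beyond web): 4.5 × 0.65, A = 2.925 in², y = 11.28 in, Ī = 0.103 in⁴.
Bottom flange (beyond web): 4.5 × 0.65, A = 2.925 in², y = 0.325 in, Ī = 0.103 in⁴.
By symmetry the centroid is at mid-height, ȳ = 5.8 in.
Transfer each piece to the horizontal centroidal axis using Ī + A·d² with d = y − 5.8:
  web: d = 0 in → contributes +39.02 in⁴
  top flange (beyond web): d = 5.475 in → contributes +87.78 in⁴
  bottom flange (beyond web): d = -5.475 in → contributes +87.78 in⁴
Total I = 214.6 in⁴.
Radius of gyration: k = √(I/A) = √(214.6 / 9.33) = 4.796 in.

k_x ≈ 4.8 in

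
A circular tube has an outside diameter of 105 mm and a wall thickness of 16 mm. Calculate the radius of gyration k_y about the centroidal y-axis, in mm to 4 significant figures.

k_y ≈ 31.97 mm

Break the section into simple shapes (no overlaps), measuring from the bottom-left corner of the bounding box.
Outer circle: ⌀105, A = 8659.01 mm², x = 52.5 mm, Ī = 5 966 602 mm⁴.
Bore (subtracted): ⌀73, A = 4185.39 mm², x = 52.5 mm, Ī = 1 393 995 mm⁴.
By symmetry the centroid is at mid-width, x̄ = 52.5 mm.
All pieces are centred on the centroidal y-axis, so I = ΣĪ (holes subtracted) = 4 572 607 mm⁴.
Radius of gyration: k = √(I/A) = √(4 572 607 / 4473.63) = 31.9707 mm.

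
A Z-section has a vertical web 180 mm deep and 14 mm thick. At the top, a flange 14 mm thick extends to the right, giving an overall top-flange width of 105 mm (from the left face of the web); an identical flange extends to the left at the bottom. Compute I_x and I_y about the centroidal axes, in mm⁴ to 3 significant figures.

I_x ≈ 2.44 × 10⁷ mm⁴, I_y ≈ 8.82 × 10⁶ mm⁴

Break the section into simple shapes (no overlaps), measuring from the bottom-left corner of the bounding box.
Web: 14 × 180, A = 2 520 mm², y = 90 mm, Ī = 6 804 000 mm⁴.
Top flange (beyond web): 91 × 14, A = 1 274 mm², y = 173 mm, Ī = 20 809 mm⁴.
Bottom flange (beyond web): 91 × 14, A = 1 274 mm², y = 7 mm, Ī = 20 809 mm⁴.
Centroid: ȳ = ΣA·y / ΣA = 90 mm.
Transfer each piece to the centroidal x-axis using Ī + A·d² with d = y − 90:
  web: d = 0 mm → contributes +6 804 000 mm⁴
  top flange (beyond web): d = 83 mm → contributes +8 797 395 mm⁴
  bottom flange (beyond web): d = -83 mm → contributes +8 797 395 mm⁴
Total I = 24 398 789 mm⁴.
For the y-axis: x̄ = 98 mm.
Repeating about the centroidal y-axis gives I_y = 8 822 417 mm⁴.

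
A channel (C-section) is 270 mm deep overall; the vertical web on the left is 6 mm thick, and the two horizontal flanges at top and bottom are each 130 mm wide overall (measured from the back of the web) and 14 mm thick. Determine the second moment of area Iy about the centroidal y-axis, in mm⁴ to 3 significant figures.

Iy ≈ 9.12 × 10⁶ mm⁴

Break the section into simple shapes (no overlaps), measuring from the bottom-left corner of the bounding box.
Web: 6 × 270, A = 1 620 mm², x = 3 mm, Ī = 4 860 mm⁴.
Top flange (beyond web): 124 × 14, A = 1 736 mm², x = 68 mm, Ī = 2 224 395 mm⁴.
Bottom flange (beyond web): 124 × 14, A = 1 736 mm², x = 68 mm, Ī = 2 224 395 mm⁴.
Centroid: x̄ = ΣA·x / ΣA = 47.321 mm.
Transfer each piece to the centroidal y-axis using Ī + A·d² with d = x − 47.321:
  web: d = -44.321 mm → contributes +3 187 037 mm⁴
  top flange (beyond web): d = 20.679 mm → contributes +2 966 780 mm⁴
  bottom flange (beyond web): d = 20.679 mm → contributes +2 966 780 mm⁴
Total I = 9 120 598 mm⁴.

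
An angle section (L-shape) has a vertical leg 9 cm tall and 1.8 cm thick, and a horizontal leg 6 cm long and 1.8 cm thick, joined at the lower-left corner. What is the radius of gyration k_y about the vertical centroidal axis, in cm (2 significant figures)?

Treat the section as a set of non-overlapping primitives; coordinates are from the bounding-box lower-left.
Vertical leg: 1.8 × 9, A = 16.2 cm², x = 0.9 cm, Ī = 4.374 cm⁴.
Horizontal leg (remainder): 4.2 × 1.8, A = 7.56 cm², x = 3.9 cm, Ī = 11.11 cm⁴.
Centroid: x̄ = ΣA·x / ΣA = 1.855 cm.
Transfer each piece to the vertical centroidal axis using Ī + A·d² with d = x − 1.855:
  vertical leg: d = -0.9545 cm → contributes +19.13 cm⁴
  horizontal leg (remainder): d = 2.045 cm → contributes +42.74 cm⁴
Total I = 61.88 cm⁴.
Radius of gyration: k = √(I/A) = √(61.88 / 23.76) = 1.614 cm.

k_y ≈ 1.6 cm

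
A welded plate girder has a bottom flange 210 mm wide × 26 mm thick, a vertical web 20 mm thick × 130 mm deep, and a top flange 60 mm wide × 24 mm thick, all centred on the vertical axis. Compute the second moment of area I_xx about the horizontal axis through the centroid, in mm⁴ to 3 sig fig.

I_xx ≈ 3.54 × 10⁷ mm⁴

Decompose the section into non-overlapping parts with the origin at the bottom-left of its bounding rectangle.
Bottom plate: 210 × 26, A = 5 460 mm², y = 13 mm, Ī = 307 580 mm⁴.
Web plate: 20 × 130, A = 2 600 mm², y = 91 mm, Ī = 3 661 667 mm⁴.
Top plate: 60 × 24, A = 1 440 mm², y = 168 mm, Ī = 69 120 mm⁴.
Centroid: ȳ = ΣA·y / ΣA = 57.842 mm.
Transfer each piece to the horizontal axis through the centroid using Ī + A·d² with d = y − 57.842:
  bottom plate: d = -44.842 mm → contributes +11 286 627 mm⁴
  web plate: d = 33.158 mm → contributes +6 520 226 mm⁴
  top plate: d = 110.16 mm → contributes +17 543 177 mm⁴
Total I = 35 350 030 mm⁴.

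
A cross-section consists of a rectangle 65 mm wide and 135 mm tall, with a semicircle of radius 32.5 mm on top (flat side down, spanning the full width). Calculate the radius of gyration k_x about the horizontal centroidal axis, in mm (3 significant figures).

k_x ≈ 46.6 mm

Decompose the section into non-overlapping parts with the origin at the bottom-left of its bounding rectangle.
Rectangular body: 65 × 135, A = 8 775 mm², y = 67.5 mm, Ī = 13 327 031 mm⁴.
Semicircular cap: semicircle r = 32.5, A = 1659.2 mm², y = 148.79 mm, Ī = 122 452 mm⁴.
Centroid: ȳ = ΣA·y / ΣA = 80.427 mm.
Transfer each piece to the horizontal centroidal axis using Ī + A·d² with d = y − 80.427:
  rectangular body: d = -12.927 mm → contributes +14 793 311 mm⁴
  semicircular cap: d = 68.367 mm → contributes +7 877 371 mm⁴
Total I = 22 670 682 mm⁴.
Radius of gyration: k = √(I/A) = √(22 670 682 / 10 434) = 46.613 mm.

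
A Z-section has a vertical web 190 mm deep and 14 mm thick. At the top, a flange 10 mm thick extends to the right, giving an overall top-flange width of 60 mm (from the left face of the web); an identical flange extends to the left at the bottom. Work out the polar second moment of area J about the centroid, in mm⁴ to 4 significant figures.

Break the section into simple shapes (no overlaps), measuring from the bottom-left corner of the bounding box.
Web: 14 × 190, A = 2 660 mm², y = 95 mm, Ī = 8 002 167 mm⁴.
Top flange (beyond web): 46 × 10, A = 460 mm², y = 185 mm, Ī = 3833.33 mm⁴.
Bottom flange (beyond web): 46 × 10, A = 460 mm², y = 5 mm, Ī = 3833.33 mm⁴.
Centroid: ȳ = ΣA·y / ΣA = 95 mm.
Transfer each piece to the centroidal x-axis using Ī + A·d² with d = y − 95:
  web: d = 0 mm → contributes +8 002 167 mm⁴
  top flange (beyond web): d = 90 mm → contributes +3 729 833 mm⁴
  bottom flange (beyond web): d = -90 mm → contributes +3 729 833 mm⁴
Total I = 15 461 833 mm⁴.
For the y-axis: x̄ = 53 mm.
Repeating about the centroidal y-axis gives I_y = 1 033 673 mm⁴.
Polar second moment: J = I_x + I_y = 16 495 507 mm⁴.

J ≈ 1.650 × 10⁷ mm⁴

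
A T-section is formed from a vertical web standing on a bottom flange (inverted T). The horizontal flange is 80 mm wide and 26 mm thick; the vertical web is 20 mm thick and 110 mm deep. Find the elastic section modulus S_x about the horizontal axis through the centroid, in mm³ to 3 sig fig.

Split into non-overlapping primitives; take the origin at the lower-left of the bounding box.
Flange: 80 × 26, A = 2 080 mm², y = 13 mm, Ī = 117 173 mm⁴.
Web: 20 × 110, A = 2 200 mm², y = 81 mm, Ī = 2 218 333 mm⁴.
Centroid: ȳ = ΣA·y / ΣA = 47.953 mm.
Transfer each piece to the horizontal axis through the centroid using Ī + A·d² with d = y − 47.953:
  flange: d = -34.953 mm → contributes +2 658 374 mm⁴
  web: d = 33.047 mm → contributes +4 620 923 mm⁴
Total I = 7 279 297 mm⁴.
Extreme fibre distance c = 88.047 mm; S = I/c = 82 675 mm³.

S_x ≈ 8.27 × 10⁴ mm³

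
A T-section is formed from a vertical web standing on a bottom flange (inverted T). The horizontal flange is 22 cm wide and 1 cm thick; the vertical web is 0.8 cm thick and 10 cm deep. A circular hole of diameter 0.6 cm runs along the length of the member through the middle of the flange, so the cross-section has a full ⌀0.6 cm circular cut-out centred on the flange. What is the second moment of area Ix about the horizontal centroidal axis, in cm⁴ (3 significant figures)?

Treat the section as a set of non-overlapping primitives; coordinates are from the bounding-box lower-left.
Flange: 22 × 1, A = 22 cm², y = 0.5 cm, Ī = 1.8333 cm⁴.
Web: 0.8 × 10, A = 8 cm², y = 6 cm, Ī = 66.667 cm⁴.
Hole (subtracted): ⌀0.6, A = 0.28274 cm², y = 0.5 cm, Ī = 0.0063617 cm⁴.
Centroid: ȳ = ΣA·y / ΣA = 1.9806 cm.
Transfer each piece to the horizontal centroidal axis using Ī + A·d² with d = y − 1.9806:
  flange: d = -1.4806 cm → contributes +50.063 cm⁴
  web: d = 4.0194 cm → contributes +195.91 cm⁴
  hole: d = -1.4806 cm → contributes −0.6262 cm⁴
Total I = 245.35 cm⁴.

Ix ≈ 245 cm⁴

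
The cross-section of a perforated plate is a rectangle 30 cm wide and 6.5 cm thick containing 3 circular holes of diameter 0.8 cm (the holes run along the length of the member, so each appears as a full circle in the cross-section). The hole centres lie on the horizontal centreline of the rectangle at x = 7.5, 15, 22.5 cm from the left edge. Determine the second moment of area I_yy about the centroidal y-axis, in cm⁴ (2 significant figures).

I_yy ≈ 1.5 × 10⁴ cm⁴

Split into non-overlapping primitives; take the origin at the lower-left of the bounding box.
Plate: 30 × 6.5, A = 195 cm², x = 15 cm, Ī = 14 625 cm⁴.
Hole 1 (subtracted): ⌀0.8, A = 0.5027 cm², x = 7.5 cm, Ī = 0.02011 cm⁴.
Hole 2 (subtracted): ⌀0.8, A = 0.5027 cm², x = 15 cm, Ī = 0.02011 cm⁴.
Hole 3 (subtracted): ⌀0.8, A = 0.5027 cm², x = 22.5 cm, Ī = 0.02011 cm⁴.
By symmetry the centroid is at mid-width, x̄ = 15 cm.
Transfer each piece to the centroidal y-axis using Ī + A·d² with d = x − 15:
  plate: d = 0 cm → contributes +14 625 cm⁴
  hole 1: d = -7.5 cm → contributes −28.29 cm⁴
  hole 2: d = 0 cm → contributes −0.02011 cm⁴
  hole 3: d = 7.5 cm → contributes −28.29 cm⁴
Total I = 14 568 cm⁴.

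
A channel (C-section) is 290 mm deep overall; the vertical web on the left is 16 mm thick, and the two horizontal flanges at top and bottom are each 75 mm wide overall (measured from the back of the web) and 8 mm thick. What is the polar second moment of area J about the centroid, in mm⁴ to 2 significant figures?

Decompose the section into non-overlapping parts with the origin at the bottom-left of its bounding rectangle.
Web: 16 × 290, A = 4 640 mm², y = 145 mm, Ī = 32 518 667 mm⁴.
Top flange (beyond web): 59 × 8, A = 472 mm², y = 286 mm, Ī = 2 517 mm⁴.
Bottom flange (beyond web): 59 × 8, A = 472 mm², y = 4 mm, Ī = 2 517 mm⁴.
By symmetry the centroid is at mid-height, ȳ = 145 mm.
Transfer each piece to the centroidal x-axis using Ī + A·d² with d = y − 145:
  web: d = 0 mm → contributes +32 518 667 mm⁴
  top flange (beyond web): d = 141 mm → contributes +9 386 349 mm⁴
  bottom flange (beyond web): d = -141 mm → contributes +9 386 349 mm⁴
Total I = 51 291 365 mm⁴.
For the y-axis: x̄ = 14.34 mm.
Repeating about the centroidal y-axis gives I_y = 1 475 906 mm⁴.
Polar second moment: J = I_x + I_y = 52 767 271 mm⁴.

J ≈ 5.3 × 10⁷ mm⁴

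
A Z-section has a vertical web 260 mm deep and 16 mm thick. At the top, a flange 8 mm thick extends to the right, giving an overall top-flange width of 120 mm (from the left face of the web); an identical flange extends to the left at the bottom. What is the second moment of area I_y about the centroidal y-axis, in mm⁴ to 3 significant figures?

Treat the section as a set of non-overlapping primitives; coordinates are from the bounding-box lower-left.
Web: 16 × 260, A = 4 160 mm², x = 112 mm, Ī = 88 747 mm⁴.
Top flange (beyond web): 104 × 8, A = 832 mm², x = 172 mm, Ī = 749 909 mm⁴.
Bottom flange (beyond web): 104 × 8, A = 832 mm², x = 52 mm, Ī = 749 909 mm⁴.
Centroid: x̄ = ΣA·x / ΣA = 112 mm.
Transfer each piece to the centroidal y-axis using Ī + A·d² with d = x − 112:
  web: d = 0 mm → contributes +88 747 mm⁴
  top flange (beyond web): d = 60 mm → contributes +3 745 109 mm⁴
  bottom flange (beyond web): d = -60 mm → contributes +3 745 109 mm⁴
Total I = 7 578 965 mm⁴.

I_y ≈ 7.58 × 10⁶ mm⁴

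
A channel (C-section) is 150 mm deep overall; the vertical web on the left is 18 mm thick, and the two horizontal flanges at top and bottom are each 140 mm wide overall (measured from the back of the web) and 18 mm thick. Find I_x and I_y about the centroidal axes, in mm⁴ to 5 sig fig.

I_x ≈ 2.4313 × 10⁷ mm⁴, I_y ≈ 1.3714 × 10⁷ mm⁴

Treat the section as a set of non-overlapping primitives; coordinates are from the bounding-box lower-left.
Web: 18 × 150, A = 2 700 mm², y = 75 mm, Ī = 5 062 500 mm⁴.
Top flange (beyond web): 122 × 18, A = 2 196 mm², y = 141 mm, Ī = 59 292 mm⁴.
Bottom flange (beyond web): 122 × 18, A = 2 196 mm², y = 9 mm, Ī = 59 292 mm⁴.
By symmetry the centroid is at mid-height, ȳ = 75 mm.
Transfer each piece to the centroidal x-axis using Ī + A·d² with d = y − 75:
  web: d = 0 mm → contributes +5 062 500 mm⁴
  top flange (beyond web): d = 66 mm → contributes +9 625 068 mm⁴
  bottom flange (beyond web): d = -66 mm → contributes +9 625 068 mm⁴
Total I = 24 312 636 mm⁴.
For the y-axis: x̄ = 52.35025 mm.
Repeating about the centroidal y-axis gives I_y = 13 713 642 mm⁴.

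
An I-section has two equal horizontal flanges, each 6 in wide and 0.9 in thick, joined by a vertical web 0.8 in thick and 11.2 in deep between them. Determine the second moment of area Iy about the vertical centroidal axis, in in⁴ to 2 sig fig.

Decompose the section into non-overlapping parts with the origin at the bottom-left of its bounding rectangle.
Bottom flange: 6 × 0.9, A = 5.4 in², x = 3 in, Ī = 16.2 in⁴.
Web: 0.8 × 11.2, A = 8.96 in², x = 3 in, Ī = 0.4779 in⁴.
Top flange: 6 × 0.9, A = 5.4 in², x = 3 in, Ī = 16.2 in⁴.
By symmetry the centroid is at mid-width, x̄ = 3 in.
All pieces are centred on the vertical centroidal axis, so I = ΣĪ = 32.88 in⁴.

Iy ≈ 33 in⁴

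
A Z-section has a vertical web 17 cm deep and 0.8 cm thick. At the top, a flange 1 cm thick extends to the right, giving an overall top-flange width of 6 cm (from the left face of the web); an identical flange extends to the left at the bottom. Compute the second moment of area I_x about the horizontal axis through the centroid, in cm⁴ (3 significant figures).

I_x ≈ 994 cm⁴

Split into non-overlapping primitives; take the origin at the lower-left of the bounding box.
Web: 0.8 × 17, A = 13.6 cm², y = 8.5 cm, Ī = 327.53 cm⁴.
Top flange (beyond web): 5.2 × 1, A = 5.2 cm², y = 16.5 cm, Ī = 0.43333 cm⁴.
Bottom flange (beyond web): 5.2 × 1, A = 5.2 cm², y = 0.5 cm, Ī = 0.43333 cm⁴.
Centroid: ȳ = ΣA·y / ΣA = 8.5 cm.
Transfer each piece to the horizontal axis through the centroid using Ī + A·d² with d = y − 8.5:
  web: d = 0 cm → contributes +327.53 cm⁴
  top flange (beyond web): d = 8 cm → contributes +333.23 cm⁴
  bottom flange (beyond web): d = -8 cm → contributes +333.23 cm⁴
Total I = 994 cm⁴.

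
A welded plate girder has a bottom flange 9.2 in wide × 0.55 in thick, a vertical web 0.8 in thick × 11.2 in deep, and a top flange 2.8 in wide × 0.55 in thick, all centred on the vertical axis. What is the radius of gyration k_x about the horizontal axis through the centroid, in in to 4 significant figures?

k_x ≈ 4.348 in

Decompose the section into non-overlapping parts with the origin at the bottom-left of its bounding rectangle.
Bottom plate: 9.2 × 0.55, A = 5.06 in², y = 0.275 in, Ī = 0.127554 in⁴.
Web plate: 0.8 × 11.2, A = 8.96 in², y = 6.15 in, Ī = 93.6619 in⁴.
Top plate: 2.8 × 0.55, A = 1.54 in², y = 12.025 in, Ī = 0.0388208 in⁴.
Centroid: ȳ = ΣA·y / ΣA = 4.82095 in.
Transfer each piece to the horizontal axis through the centroid using Ī + A·d² with d = y − 4.82095:
  bottom plate: d = -4.54595 in → contributes +104.696 in⁴
  web plate: d = 1.32905 in → contributes +109.489 in⁴
  top plate: d = 7.20405 in → contributes +79.9622 in⁴
Total I = 294.147 in⁴.
Radius of gyration: k = √(I/A) = √(294.147 / 15.56) = 4.34788 in.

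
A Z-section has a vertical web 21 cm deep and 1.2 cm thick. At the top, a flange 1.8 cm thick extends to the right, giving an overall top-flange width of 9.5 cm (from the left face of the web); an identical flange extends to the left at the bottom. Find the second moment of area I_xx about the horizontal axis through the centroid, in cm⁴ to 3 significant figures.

Treat the section as a set of non-overlapping primitives; coordinates are from the bounding-box lower-left.
Web: 1.2 × 21, A = 25.2 cm², y = 10.5 cm, Ī = 926.1 cm⁴.
Top flange (beyond web): 8.3 × 1.8, A = 14.94 cm², y = 20.1 cm, Ī = 4.0338 cm⁴.
Bottom flange (beyond web): 8.3 × 1.8, A = 14.94 cm², y = 0.9 cm, Ī = 4.0338 cm⁴.
Centroid: ȳ = ΣA·y / ΣA = 10.5 cm.
Transfer each piece to the horizontal axis through the centroid using Ī + A·d² with d = y − 10.5:
  web: d = 0 cm → contributes +926.1 cm⁴
  top flange (beyond web): d = 9.6 cm → contributes +1380.9 cm⁴
  bottom flange (beyond web): d = -9.6 cm → contributes +1380.9 cm⁴
Total I = 3687.9 cm⁴.

I_xx ≈ 3690 cm⁴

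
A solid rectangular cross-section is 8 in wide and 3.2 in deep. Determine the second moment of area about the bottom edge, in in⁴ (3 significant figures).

The section: 8 × 3.2, A = 25.6 in², y = 1.6 in, Ī = 21.845 in⁴.
Transfer it to the base of the section using Ī + A·d² with d = y − 0:
  the section: d = 1.6 in → contributes +87.381 in⁴
Total I = 87.381 in⁴.

I_base ≈ 87.4 in⁴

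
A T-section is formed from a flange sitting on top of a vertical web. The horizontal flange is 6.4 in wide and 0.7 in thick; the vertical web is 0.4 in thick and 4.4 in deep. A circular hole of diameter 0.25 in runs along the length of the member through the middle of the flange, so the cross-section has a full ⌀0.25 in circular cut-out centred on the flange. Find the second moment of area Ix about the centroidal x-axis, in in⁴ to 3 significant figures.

Ix ≈ 11.2 in⁴

Break the section into simple shapes (no overlaps), measuring from the bottom-left corner of the bounding box.
Flange: 6.4 × 0.7, A = 4.48 in², y = 4.75 in, Ī = 0.18293 in⁴.
Web: 0.4 × 4.4, A = 1.76 in², y = 2.2 in, Ī = 2.8395 in⁴.
Hole (subtracted): ⌀0.25, A = 0.049087 in², y = 4.75 in, Ī = 0.00019175 in⁴.
Centroid: ȳ = ΣA·y / ΣA = 4.0251 in.
Transfer each piece to the centroidal x-axis using Ī + A·d² with d = y − 4.0251:
  flange: d = 0.72493 in → contributes +2.5373 in⁴
  web: d = -1.8251 in → contributes +8.7018 in⁴
  hole: d = 0.72493 in → contributes −0.025989 in⁴
Total I = 11.213 in⁴.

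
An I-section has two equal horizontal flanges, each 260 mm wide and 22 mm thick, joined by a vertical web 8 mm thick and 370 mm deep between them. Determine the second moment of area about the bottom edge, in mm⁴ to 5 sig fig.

I_base ≈ 1.0907 × 10⁹ mm⁴

Decompose the section into non-overlapping parts with the origin at the bottom-left of its bounding rectangle.
Bottom flange: 260 × 22, A = 5 720 mm², y = 11 mm, Ī = 230706.7 mm⁴.
Web: 8 × 370, A = 2 960 mm², y = 207 mm, Ī = 33 768 667 mm⁴.
Top flange: 260 × 22, A = 5 720 mm², y = 403 mm, Ī = 230706.7 mm⁴.
Transfer each piece to the bottom edge using Ī + A·d² with d = y − 0:
  bottom flange: d = 11 mm → contributes +922826.7 mm⁴
  web: d = 207 mm → contributes +160 601 707 mm⁴
  top flange: d = 403 mm → contributes +929 210 187 mm⁴
Total I = 1 090 734 720 mm⁴.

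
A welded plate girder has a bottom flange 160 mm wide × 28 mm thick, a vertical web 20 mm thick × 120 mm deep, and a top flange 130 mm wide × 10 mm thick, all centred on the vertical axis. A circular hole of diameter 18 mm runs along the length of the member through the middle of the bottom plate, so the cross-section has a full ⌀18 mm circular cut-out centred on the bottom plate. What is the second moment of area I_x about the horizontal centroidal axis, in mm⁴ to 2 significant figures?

Decompose the section into non-overlapping parts with the origin at the bottom-left of its bounding rectangle.
Bottom plate: 160 × 28, A = 4 480 mm², y = 14 mm, Ī = 292 693 mm⁴.
Web plate: 20 × 120, A = 2 400 mm², y = 88 mm, Ī = 2 880 000 mm⁴.
Top plate: 130 × 10, A = 1 300 mm², y = 153 mm, Ī = 10 833 mm⁴.
Hole (subtracted): ⌀18, A = 254.5 mm², y = 14 mm, Ī = 5 153 mm⁴.
Centroid: ȳ = ΣA·y / ΣA = 59.21 mm.
Transfer each piece to the horizontal centroidal axis using Ī + A·d² with d = y − 59.21:
  bottom plate: d = -45.21 mm → contributes +9 448 885 mm⁴
  web plate: d = 28.79 mm → contributes +4 869 505 mm⁴
  top plate: d = 93.79 mm → contributes +11 446 775 mm⁴
  hole: d = -45.21 mm → contributes −525 235 mm⁴
Total I = 25 239 930 mm⁴.

I_x ≈ 2.5 × 10⁷ mm⁴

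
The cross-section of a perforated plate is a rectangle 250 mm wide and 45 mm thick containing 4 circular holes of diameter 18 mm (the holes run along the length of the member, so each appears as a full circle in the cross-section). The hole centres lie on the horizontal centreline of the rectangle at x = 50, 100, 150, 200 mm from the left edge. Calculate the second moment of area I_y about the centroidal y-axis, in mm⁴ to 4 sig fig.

I_y ≈ 5.539 × 10⁷ mm⁴

Break the section into simple shapes (no overlaps), measuring from the bottom-left corner of the bounding box.
Plate: 250 × 45, A = 11 250 mm², x = 125 mm, Ī = 58 593 750 mm⁴.
Hole 1 (subtracted): ⌀18, A = 254.469 mm², x = 50 mm, Ī = 5 153 mm⁴.
Hole 2 (subtracted): ⌀18, A = 254.469 mm², x = 100 mm, Ī = 5 153 mm⁴.
Hole 3 (subtracted): ⌀18, A = 254.469 mm², x = 150 mm, Ī = 5 153 mm⁴.
Hole 4 (subtracted): ⌀18, A = 254.469 mm², x = 200 mm, Ī = 5 153 mm⁴.
By symmetry the centroid is at mid-width, x̄ = 125 mm.
Transfer each piece to the centroidal y-axis using Ī + A·d² with d = x − 125:
  plate: d = 0 mm → contributes +58 593 750 mm⁴
  hole 1: d = -75 mm → contributes −1 436 541 mm⁴
  hole 2: d = -25 mm → contributes −164 196 mm⁴
  hole 3: d = 25 mm → contributes −164 196 mm⁴
  hole 4: d = 75 mm → contributes −1 436 541 mm⁴
Total I = 55 392 275 mm⁴.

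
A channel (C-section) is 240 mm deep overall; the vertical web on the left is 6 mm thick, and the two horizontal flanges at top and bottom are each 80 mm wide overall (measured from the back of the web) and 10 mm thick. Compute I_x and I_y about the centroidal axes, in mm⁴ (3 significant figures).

I_x ≈ 2.65 × 10⁷ mm⁴, I_y ≈ 1.85 × 10⁶ mm⁴

Split into non-overlapping primitives; take the origin at the lower-left of the bounding box.
Web: 6 × 240, A = 1 440 mm², y = 120 mm, Ī = 6 912 000 mm⁴.
Top flange (beyond web): 74 × 10, A = 740 mm², y = 235 mm, Ī = 6166.7 mm⁴.
Bottom flange (beyond web): 74 × 10, A = 740 mm², y = 5 mm, Ī = 6166.7 mm⁴.
By symmetry the centroid is at mid-height, ȳ = 120 mm.
Transfer each piece to the centroidal x-axis using Ī + A·d² with d = y − 120:
  web: d = 0 mm → contributes +6 912 000 mm⁴
  top flange (beyond web): d = 115 mm → contributes +9 792 667 mm⁴
  bottom flange (beyond web): d = -115 mm → contributes +9 792 667 mm⁴
Total I = 26 497 333 mm⁴.
For the y-axis: x̄ = 23.274 mm.
Repeating about the centroidal y-axis gives I_y = 1 847 474 mm⁴.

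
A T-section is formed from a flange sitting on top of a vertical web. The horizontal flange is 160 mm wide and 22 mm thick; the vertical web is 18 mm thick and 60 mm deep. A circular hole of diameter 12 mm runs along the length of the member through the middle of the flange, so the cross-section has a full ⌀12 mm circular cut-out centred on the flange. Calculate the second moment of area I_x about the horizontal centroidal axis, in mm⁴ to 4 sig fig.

I_x ≈ 1.843 × 10⁶ mm⁴

Break the section into simple shapes (no overlaps), measuring from the bottom-left corner of the bounding box.
Flange: 160 × 22, A = 3 520 mm², y = 71 mm, Ī = 141 973 mm⁴.
Web: 18 × 60, A = 1 080 mm², y = 30 mm, Ī = 324 000 mm⁴.
Hole (subtracted): ⌀12, A = 113.097 mm², y = 71 mm, Ī = 1017.88 mm⁴.
Centroid: ȳ = ΣA·y / ΣA = 61.1313 mm.
Transfer each piece to the horizontal centroidal axis using Ī + A·d² with d = y − 61.1313:
  flange: d = 9.86872 mm → contributes +484 792 mm⁴
  web: d = -31.1313 mm → contributes +1 370 689 mm⁴
  hole: d = 9.86872 mm → contributes −12032.6 mm⁴
Total I = 1 843 448 mm⁴.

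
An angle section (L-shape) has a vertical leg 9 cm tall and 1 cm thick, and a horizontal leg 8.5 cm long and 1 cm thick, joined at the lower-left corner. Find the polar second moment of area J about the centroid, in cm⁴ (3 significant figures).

Split into non-overlapping primitives; take the origin at the lower-left of the bounding box.
Vertical leg: 1 × 9, A = 9 cm², y = 4.5 cm, Ī = 60.75 cm⁴.
Horizontal leg (remainder): 7.5 × 1, A = 7.5 cm², y = 0.5 cm, Ī = 0.625 cm⁴.
Centroid: ȳ = ΣA·y / ΣA = 2.6818 cm.
Transfer each piece to the centroidal x-axis using Ī + A·d² with d = y − 2.6818:
  vertical leg: d = 1.8182 cm → contributes +90.502 cm⁴
  horizontal leg (remainder): d = -2.1818 cm → contributes +36.327 cm⁴
Total I = 126.83 cm⁴.
For the y-axis: x̄ = 2.4318 cm.
Repeating about the centroidal y-axis gives I_y = 109.8 cm⁴.
Polar second moment: J = I_x + I_y = 236.63 cm⁴.

J ≈ 237 cm⁴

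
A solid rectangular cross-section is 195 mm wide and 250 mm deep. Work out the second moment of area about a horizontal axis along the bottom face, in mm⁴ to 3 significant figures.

I_base ≈ 1.02 × 10⁹ mm⁴

The section: 195 × 250, A = 48 750 mm², y = 125 mm, Ī = 253 906 250 mm⁴.
Transfer it to the bottom edge using Ī + A·d² with d = y − 0:
  the section: d = 125 mm → contributes +1 015 625 000 mm⁴
Total I = 1 015 625 000 mm⁴.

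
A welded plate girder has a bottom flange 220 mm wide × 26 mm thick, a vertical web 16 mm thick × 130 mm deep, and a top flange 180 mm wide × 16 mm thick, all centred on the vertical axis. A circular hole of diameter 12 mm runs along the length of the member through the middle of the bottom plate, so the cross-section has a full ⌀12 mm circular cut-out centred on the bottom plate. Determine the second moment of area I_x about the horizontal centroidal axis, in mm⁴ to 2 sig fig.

Split into non-overlapping primitives; take the origin at the lower-left of the bounding box.
Bottom plate: 220 × 26, A = 5 720 mm², y = 13 mm, Ī = 322 227 mm⁴.
Web plate: 16 × 130, A = 2 080 mm², y = 91 mm, Ī = 2 929 333 mm⁴.
Top plate: 180 × 16, A = 2 880 mm², y = 164 mm, Ī = 61 440 mm⁴.
Hole (subtracted): ⌀12, A = 113.1 mm², y = 13 mm, Ī = 1 018 mm⁴.
Centroid: ȳ = ΣA·y / ΣA = 69.51 mm.
Transfer each piece to the horizontal centroidal axis using Ī + A·d² with d = y − 69.51:
  bottom plate: d = -56.51 mm → contributes +18 587 402 mm⁴
  web plate: d = 21.49 mm → contributes +3 890 052 mm⁴
  top plate: d = 94.49 mm → contributes +25 775 924 mm⁴
  hole: d = -56.51 mm → contributes −362 162 mm⁴
Total I = 47 891 216 mm⁴.

I_x ≈ 4.8 × 10⁷ mm⁴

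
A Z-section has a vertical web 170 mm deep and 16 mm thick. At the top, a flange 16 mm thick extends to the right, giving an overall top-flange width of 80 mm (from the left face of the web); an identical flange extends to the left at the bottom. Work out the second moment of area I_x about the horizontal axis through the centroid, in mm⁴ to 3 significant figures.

I_x ≈ 1.87 × 10⁷ mm⁴

Decompose the section into non-overlapping parts with the origin at the bottom-left of its bounding rectangle.
Web: 16 × 170, A = 2 720 mm², y = 85 mm, Ī = 6 550 667 mm⁴.
Top flange (beyond web): 64 × 16, A = 1 024 mm², y = 162 mm, Ī = 21 845 mm⁴.
Bottom flange (beyond web): 64 × 16, A = 1 024 mm², y = 8 mm, Ī = 21 845 mm⁴.
Centroid: ȳ = ΣA·y / ΣA = 85 mm.
Transfer each piece to the horizontal axis through the centroid using Ī + A·d² with d = y − 85:
  web: d = 0 mm → contributes +6 550 667 mm⁴
  top flange (beyond web): d = 77 mm → contributes +6 093 141 mm⁴
  bottom flange (beyond web): d = -77 mm → contributes +6 093 141 mm⁴
Total I = 18 736 949 mm⁴.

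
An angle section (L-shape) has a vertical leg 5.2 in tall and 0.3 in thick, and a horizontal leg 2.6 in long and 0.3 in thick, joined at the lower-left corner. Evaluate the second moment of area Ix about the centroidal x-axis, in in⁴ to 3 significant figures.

Ix ≈ 6.39 in⁴

Decompose the section into non-overlapping parts with the origin at the bottom-left of its bounding rectangle.
Vertical leg: 0.3 × 5.2, A = 1.56 in², y = 2.6 in, Ī = 3.5152 in⁴.
Horizontal leg (remainder): 2.3 × 0.3, A = 0.69 in², y = 0.15 in, Ī = 0.005175 in⁴.
Centroid: ȳ = ΣA·y / ΣA = 1.8487 in.
Transfer each piece to the centroidal x-axis using Ī + A·d² with d = y − 1.8487:
  vertical leg: d = 0.75133 in → contributes +4.3958 in⁴
  horizontal leg (remainder): d = -1.6987 in → contributes +1.9961 in⁴
Total I = 6.392 in⁴.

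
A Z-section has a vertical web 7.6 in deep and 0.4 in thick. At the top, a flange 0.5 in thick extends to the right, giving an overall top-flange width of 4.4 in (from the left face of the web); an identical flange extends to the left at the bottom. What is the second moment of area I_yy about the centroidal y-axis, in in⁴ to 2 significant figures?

Decompose the section into non-overlapping parts with the origin at the bottom-left of its bounding rectangle.
Web: 0.4 × 7.6, A = 3.04 in², x = 4.2 in, Ī = 0.04053 in⁴.
Top flange (beyond web): 4 × 0.5, A = 2 in², x = 6.4 in, Ī = 2.667 in⁴.
Bottom flange (beyond web): 4 × 0.5, A = 2 in², x = 2 in, Ī = 2.667 in⁴.
Centroid: x̄ = ΣA·x / ΣA = 4.2 in.
Transfer each piece to the centroidal y-axis using Ī + A·d² with d = x − 4.2:
  web: d = 0 in → contributes +0.04053 in⁴
  top flange (beyond web): d = 2.2 in → contributes +12.35 in⁴
  bottom flange (beyond web): d = -2.2 in → contributes +12.35 in⁴
Total I = 24.73 in⁴.

I_yy ≈ 25 in⁴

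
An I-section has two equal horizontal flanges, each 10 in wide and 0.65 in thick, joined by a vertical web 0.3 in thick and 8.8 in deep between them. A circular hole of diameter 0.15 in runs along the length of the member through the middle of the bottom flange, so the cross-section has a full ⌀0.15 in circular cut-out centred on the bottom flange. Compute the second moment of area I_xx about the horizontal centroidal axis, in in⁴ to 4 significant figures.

Break the section into simple shapes (no overlaps), measuring from the bottom-left corner of the bounding box.
Bottom flange: 10 × 0.65, A = 6.5 in², y = 0.325 in, Ī = 0.228854 in⁴.
Web: 0.3 × 8.8, A = 2.64 in², y = 5.05 in, Ī = 17.0368 in⁴.
Top flange: 10 × 0.65, A = 6.5 in², y = 9.775 in, Ī = 0.228854 in⁴.
Hole (subtracted): ⌀0.15, A = 0.0176715 in², y = 0.325 in, Ī = 0.0000248505 in⁴.
Centroid: ȳ = ΣA·y / ΣA = 5.05534 in.
Transfer each piece to the horizontal centroidal axis using Ī + A·d² with d = y − 5.05534:
  bottom flange: d = -4.73034 in → contributes +145.674 in⁴
  web: d = -0.00534476 in → contributes +17.0369 in⁴
  top flange: d = 4.71966 in → contributes +145.017 in⁴
  hole: d = -4.73034 in → contributes −0.395444 in⁴
Total I = 307.333 in⁴.

I_xx ≈ 307.3 in⁴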